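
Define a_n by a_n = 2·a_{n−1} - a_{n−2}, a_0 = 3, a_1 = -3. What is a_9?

-51

With companion matrix A = [[2, -1], [1, 0]], [a_n, a_{n−1}]ᵀ = A·[a_{n−1}, a_{n−2}]ᵀ, so [a_9, a_8]ᵀ = A⁸·[a_1, a_0]ᵀ.
A⁸ = [[9, -8], [8, -7]], giving [a_9, a_8]ᵀ = [[-51], [-45]].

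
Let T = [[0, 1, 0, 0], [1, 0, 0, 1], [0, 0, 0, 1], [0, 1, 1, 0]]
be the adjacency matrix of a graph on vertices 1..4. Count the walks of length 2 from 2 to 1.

0

The number of length-2 walks from vertex 2 to vertex 1 is entry (2,1) of T², where T is the adjacency matrix.
T² = [[1, 0, 0, 1], [0, 2, 1, 0], [0, 1, 1, 0], [1, 0, 0, 2]]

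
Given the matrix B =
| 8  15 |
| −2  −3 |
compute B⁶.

tr B = 5 and det B = 6, so the characteristic polynomial is λ² − (5)λ + (6) with roots 2 and 3.
Eigenvectors give P = [[−5, −3], [2, 1]] with P⁻¹ = [[1, 3], [−2, −5]], and B = P·diag(2, 3)·P⁻¹.
Then B⁶ = P·diag(64, 729)·P⁻¹ = [[−320, −2187], [128, 729]] · [[1, 3], [−2, −5]] = [[4054, 9975], [−1330, −3261]].

[[4054, 9975], [−1330, −3261]]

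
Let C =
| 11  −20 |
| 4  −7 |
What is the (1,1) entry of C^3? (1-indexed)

tr C = 4 and det C = 3, so the characteristic polynomial is λ² − (4)λ + (3) with roots 1 and 3.
Eigenvectors give P = [[2, 5], [1, 2]] with P⁻¹ = [[−2, 5], [1, −2]], and C = P·diag(1, 3)·P⁻¹.
Then C^3 = P·diag(1, 27)·P⁻¹ = [[2, 135], [1, 54]] · [[−2, 5], [1, −2]] = [[131, −260], [52, −103]].

131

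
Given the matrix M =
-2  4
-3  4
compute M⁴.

[[16, -32], [24, -32]]

M² = [[-8, 8], [-6, 4]]
M³ = [[-8, 0], [0, -8]]
M⁴ = [[16, -32], [24, -32]]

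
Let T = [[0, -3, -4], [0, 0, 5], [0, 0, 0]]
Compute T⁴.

T is strictly triangular, hence nilpotent: T³ = 0, so T⁴ = 0.

[[0, 0, 0], [0, 0, 0], [0, 0, 0]]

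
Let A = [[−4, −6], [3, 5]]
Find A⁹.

tr A = 1 and det A = −2, so the characteristic polynomial is λ² − (1)λ + (−2) with roots 2 and −1.
Eigenvectors give P = [[1, 2], [−1, −1]] with P⁻¹ = [[−1, −2], [1, 1]], and A = P·diag(2, −1)·P⁻¹.
Then A⁹ = P·diag(512, −1)·P⁻¹ = [[512, −2], [−512, 1]] · [[−1, −2], [1, 1]] = [[−514, −1026], [513, 1025]].

[[−514, −1026], [513, 1025]]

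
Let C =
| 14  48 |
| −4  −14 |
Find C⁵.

tr C = 0 and det C = −4, so the characteristic polynomial is λ² − (0)λ + (−4) with roots 2 and −2.
Eigenvectors give P = [[−4, 3], [1, −1]] with P⁻¹ = [[−1, −3], [−1, −4]], and C = P·diag(2, −2)·P⁻¹.
Then C⁵ = P·diag(32, −32)·P⁻¹ = [[−128, −96], [32, 32]] · [[−1, −3], [−1, −4]] = [[224, 768], [−64, −224]].

[[224, 768], [−64, −224]]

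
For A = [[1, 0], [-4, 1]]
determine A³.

[[1, 0], [-12, 1]]

A = I + N where N = [[0, 0], [-4, 0]] is strictly lower-triangular, so N² = 0.
(I + N)³ = I + 3·N = [[1, 0], [-12, 1]].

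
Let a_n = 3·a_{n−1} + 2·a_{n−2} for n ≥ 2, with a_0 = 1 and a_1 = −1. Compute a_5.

−61

With companion matrix T = [[3, 2], [1, 0]], [a_n, a_{n−1}]ᵀ = T·[a_{n−1}, a_{n−2}]ᵀ, so [a_5, a_4]ᵀ = T⁴·[a_1, a_0]ᵀ.
T⁴ = [[139, 78], [39, 22]], giving [a_5, a_4]ᵀ = [[−61], [−17]].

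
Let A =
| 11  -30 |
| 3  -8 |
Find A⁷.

tr A = 3 and det A = 2, so the characteristic polynomial is λ² − (3)λ + (2) with roots 2 and 1.
Eigenvectors give P = [[-10, -3], [-3, -1]] with P⁻¹ = [[-1, 3], [3, -10]], and A = P·diag(2, 1)·P⁻¹.
Then A⁷ = P·diag(128, 1)·P⁻¹ = [[-1280, -3], [-384, -1]] · [[-1, 3], [3, -10]] = [[1271, -3810], [381, -1142]].

[[1271, -3810], [381, -1142]]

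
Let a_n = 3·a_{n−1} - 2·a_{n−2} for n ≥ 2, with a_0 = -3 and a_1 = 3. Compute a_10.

With companion matrix M = [[3, -2], [1, 0]], [a_n, a_{n−1}]ᵀ = M·[a_{n−1}, a_{n−2}]ᵀ, so [a_10, a_9]ᵀ = M⁹·[a_1, a_0]ᵀ.
M⁹ = [[1023, -1022], [511, -510]], giving [a_10, a_9]ᵀ = [[6135], [3063]].

6135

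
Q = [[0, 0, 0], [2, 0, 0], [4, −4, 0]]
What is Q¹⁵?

Q is strictly triangular, hence nilpotent: Q³ = 0, so Q¹⁵ = 0.

[[0, 0, 0], [0, 0, 0], [0, 0, 0]]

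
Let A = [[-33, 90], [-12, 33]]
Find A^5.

tr A = 0 and det A = -9, so the characteristic polynomial is λ² − (0)λ + (-9) with roots 3 and -3.
Eigenvectors give P = [[-5, 3], [-2, 1]] with P⁻¹ = [[1, -3], [2, -5]], and A = P·diag(3, -3)·P⁻¹.
Then A^5 = P·diag(243, -243)·P⁻¹ = [[-1215, -729], [-486, -243]] · [[1, -3], [2, -5]] = [[-2673, 7290], [-972, 2673]].

[[-2673, 7290], [-972, 2673]]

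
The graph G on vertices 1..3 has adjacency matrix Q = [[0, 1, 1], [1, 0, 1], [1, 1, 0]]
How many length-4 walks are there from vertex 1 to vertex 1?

The number of length-4 walks from vertex 1 to vertex 1 is entry (1,1) of Q⁴, where Q is the adjacency matrix.
Q² = [[2, 1, 1], [1, 2, 1], [1, 1, 2]]
Q³ = [[2, 3, 3], [3, 2, 3], [3, 3, 2]]
Q⁴ = [[6, 5, 5], [5, 6, 5], [5, 5, 6]]

6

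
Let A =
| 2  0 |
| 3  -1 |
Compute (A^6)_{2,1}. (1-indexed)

63

tr A = 1 and det A = -2, so the characteristic polynomial is λ² − (1)λ + (-2) with roots -1 and 2.
Eigenvectors give P = [[0, 1], [-1, 1]] with P⁻¹ = [[1, -1], [1, 0]], and A = P·diag(-1, 2)·P⁻¹.
Then A^6 = P·diag(1, 64)·P⁻¹ = [[0, 64], [-1, 64]] · [[1, -1], [1, 0]] = [[64, 0], [63, 1]].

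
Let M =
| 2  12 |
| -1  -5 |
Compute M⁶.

[[-188, -756], [63, 253]]

tr M = -3 and det M = 2, so the characteristic polynomial is λ² − (-3)λ + (2) with roots -1 and -2.
Eigenvectors give P = [[4, -3], [-1, 1]] with P⁻¹ = [[1, 3], [1, 4]], and M = P·diag(-1, -2)·P⁻¹.
Then M⁶ = P·diag(1, 64)·P⁻¹ = [[4, -192], [-1, 64]] · [[1, 3], [1, 4]] = [[-188, -756], [63, 253]].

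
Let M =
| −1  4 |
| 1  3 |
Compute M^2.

[[5, 8], [2, 13]]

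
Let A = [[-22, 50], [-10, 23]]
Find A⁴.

tr A = 1 and det A = -6, so the characteristic polynomial is λ² − (1)λ + (-6) with roots -2 and 3.
Eigenvectors give P = [[5, 2], [2, 1]] with P⁻¹ = [[1, -2], [-2, 5]], and A = P·diag(-2, 3)·P⁻¹.
Then A⁴ = P·diag(16, 81)·P⁻¹ = [[80, 162], [32, 81]] · [[1, -2], [-2, 5]] = [[-244, 650], [-130, 341]].

[[-244, 650], [-130, 341]]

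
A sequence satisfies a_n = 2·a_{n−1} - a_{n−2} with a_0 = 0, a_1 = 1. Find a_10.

With companion matrix B = [[2, -1], [1, 0]], [a_n, a_{n−1}]ᵀ = B·[a_{n−1}, a_{n−2}]ᵀ, so [a_10, a_9]ᵀ = B^9·[a_1, a_0]ᵀ.
B^9 = [[10, -9], [9, -8]], giving [a_10, a_9]ᵀ = [[10], [9]].

10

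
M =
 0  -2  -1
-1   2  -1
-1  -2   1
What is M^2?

[[3, -2, 1], [-1, 8, -2], [1, -4, 4]]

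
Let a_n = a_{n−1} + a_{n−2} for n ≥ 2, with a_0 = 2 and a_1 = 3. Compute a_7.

With companion matrix Q = [[1, 1], [1, 0]], [a_n, a_{n−1}]ᵀ = Q·[a_{n−1}, a_{n−2}]ᵀ, so [a_7, a_6]ᵀ = Q^6·[a_1, a_0]ᵀ.
Q^6 = [[13, 8], [8, 5]], giving [a_7, a_6]ᵀ = [[55], [34]].

55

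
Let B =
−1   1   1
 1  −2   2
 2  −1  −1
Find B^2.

[[4, −4, 0], [1, 3, −5], [−5, 5, 1]]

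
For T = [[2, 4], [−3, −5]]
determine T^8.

[[−764, −1020], [765, 1021]]

tr T = −3 and det T = 2, so the characteristic polynomial is λ² − (−3)λ + (2) with roots −2 and −1.
Eigenvectors give P = [[−1, 4], [1, −3]] with P⁻¹ = [[3, 4], [1, 1]], and T = P·diag(−2, −1)·P⁻¹.
Then T^8 = P·diag(256, 1)·P⁻¹ = [[−256, 4], [256, −3]] · [[3, 4], [1, 1]] = [[−764, −1020], [765, 1021]].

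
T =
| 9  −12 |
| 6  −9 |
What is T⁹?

[[59049, −78732], [39366, −59049]]

tr T = 0 and det T = −9, so the characteristic polynomial is λ² − (0)λ + (−9) with roots −3 and 3.
Eigenvectors give P = [[1, 2], [1, 1]] with P⁻¹ = [[−1, 2], [1, −1]], and T = P·diag(−3, 3)·P⁻¹.
Then T⁹ = P·diag(−19683, 19683)·P⁻¹ = [[−19683, 39366], [−19683, 19683]] · [[−1, 2], [1, −1]] = [[59049, −78732], [39366, −59049]].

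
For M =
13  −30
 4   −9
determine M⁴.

tr M = 4 and det M = 3, so the characteristic polynomial is λ² − (4)λ + (3) with roots 1 and 3.
Eigenvectors give P = [[−5, −3], [−2, −1]] with P⁻¹ = [[1, −3], [−2, 5]], and M = P·diag(1, 3)·P⁻¹.
Then M⁴ = P·diag(1, 81)·P⁻¹ = [[−5, −243], [−2, −81]] · [[1, −3], [−2, 5]] = [[481, −1200], [160, −399]].

[[481, −1200], [160, −399]]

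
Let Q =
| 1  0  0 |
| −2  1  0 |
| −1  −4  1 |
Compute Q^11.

Q = I + N where N = [[0, 0, 0], [−2, 0, 0], [−1, −4, 0]] is strictly lower-triangular, so N^3 = 0.
(I + N)^11 = I + 11·N + 55·N^2 = [[1, 0, 0], [−22, 1, 0], [429, −44, 1]].

[[1, 0, 0], [−22, 1, 0], [429, −44, 1]]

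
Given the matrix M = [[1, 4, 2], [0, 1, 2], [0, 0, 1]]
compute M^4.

[[1, 16, 56], [0, 1, 8], [0, 0, 1]]

M = I + N where N = [[0, 4, 2], [0, 0, 2], [0, 0, 0]] is strictly upper-triangular, so N^3 = 0.
(I + N)^4 = I + 4·N + 6·N^2 = [[1, 16, 56], [0, 1, 8], [0, 0, 1]].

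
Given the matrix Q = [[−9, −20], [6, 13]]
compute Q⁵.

tr Q = 4 and det Q = 3, so the characteristic polynomial is λ² − (4)λ + (3) with roots 1 and 3.
Eigenvectors give P = [[2, −5], [−1, 3]] with P⁻¹ = [[3, 5], [1, 2]], and Q = P·diag(1, 3)·P⁻¹.
Then Q⁵ = P·diag(1, 243)·P⁻¹ = [[2, −1215], [−1, 729]] · [[3, 5], [1, 2]] = [[−1209, −2420], [726, 1453]].

[[−1209, −2420], [726, 1453]]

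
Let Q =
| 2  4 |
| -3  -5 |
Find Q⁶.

[[-188, -252], [189, 253]]

tr Q = -3 and det Q = 2, so the characteristic polynomial is λ² − (-3)λ + (2) with roots -2 and -1.
Eigenvectors give P = [[-1, 4], [1, -3]] with P⁻¹ = [[3, 4], [1, 1]], and Q = P·diag(-2, -1)·P⁻¹.
Then Q⁶ = P·diag(64, 1)·P⁻¹ = [[-64, 4], [64, -3]] · [[3, 4], [1, 1]] = [[-188, -252], [189, 253]].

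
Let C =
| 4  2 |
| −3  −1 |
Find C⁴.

[[46, 30], [−45, −29]]

tr C = 3 and det C = 2, so the characteristic polynomial is λ² − (3)λ + (2) with roots 2 and 1.
Eigenvectors give P = [[1, 2], [−1, −3]] with P⁻¹ = [[3, 2], [−1, −1]], and C = P·diag(2, 1)·P⁻¹.
Then C⁴ = P·diag(16, 1)·P⁻¹ = [[16, 2], [−16, −3]] · [[3, 2], [−1, −1]] = [[46, 30], [−45, −29]].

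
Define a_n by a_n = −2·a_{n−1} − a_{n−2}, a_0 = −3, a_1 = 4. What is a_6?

With companion matrix B = [[−2, −1], [1, 0]], [a_n, a_{n−1}]ᵀ = B·[a_{n−1}, a_{n−2}]ᵀ, so [a_6, a_5]ᵀ = B⁵·[a_1, a_0]ᵀ.
B⁵ = [[−6, −5], [5, 4]], giving [a_6, a_5]ᵀ = [[−9], [8]].

−9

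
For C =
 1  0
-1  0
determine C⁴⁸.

[[1, 0], [-1, 0]]

C² = C (a projection; rank 1, trace 1), so C⁴⁸ = C.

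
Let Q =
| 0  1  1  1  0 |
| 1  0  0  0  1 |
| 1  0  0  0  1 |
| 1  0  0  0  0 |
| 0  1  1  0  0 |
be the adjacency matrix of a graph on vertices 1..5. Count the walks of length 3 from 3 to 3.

The number of length-3 walks from vertex 3 to vertex 3 is entry (3,3) of Q³, where Q is the adjacency matrix.
Q² = [[3, 0, 0, 0, 2], [0, 2, 2, 1, 0], [0, 2, 2, 1, 0], [0, 1, 1, 1, 0], [2, 0, 0, 0, 2]]
Q³ = [[0, 5, 5, 3, 0], [5, 0, 0, 0, 4], [5, 0, 0, 0, 4], [3, 0, 0, 0, 2], [0, 4, 4, 2, 0]]

0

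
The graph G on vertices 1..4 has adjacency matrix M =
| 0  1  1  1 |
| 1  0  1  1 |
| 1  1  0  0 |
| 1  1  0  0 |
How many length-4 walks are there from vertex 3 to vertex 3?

10

The number of length-4 walks from vertex 3 to vertex 3 is entry (3,3) of M⁴, where M is the adjacency matrix.
M² = [[3, 2, 1, 1], [2, 3, 1, 1], [1, 1, 2, 2], [1, 1, 2, 2]]
M³ = [[4, 5, 5, 5], [5, 4, 5, 5], [5, 5, 2, 2], [5, 5, 2, 2]]
M⁴ = [[15, 14, 9, 9], [14, 15, 9, 9], [9, 9, 10, 10], [9, 9, 10, 10]]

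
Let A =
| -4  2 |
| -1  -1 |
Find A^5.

tr A = -5 and det A = 6, so the characteristic polynomial is λ² − (-5)λ + (6) with roots -2 and -3.
Eigenvectors give P = [[1, -2], [1, -1]] with P⁻¹ = [[-1, 2], [-1, 1]], and A = P·diag(-2, -3)·P⁻¹.
Then A^5 = P·diag(-32, -243)·P⁻¹ = [[-32, 486], [-32, 243]] · [[-1, 2], [-1, 1]] = [[-454, 422], [-211, 179]].

[[-454, 422], [-211, 179]]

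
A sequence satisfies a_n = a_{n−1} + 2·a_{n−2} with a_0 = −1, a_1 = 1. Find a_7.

With companion matrix Q = [[1, 2], [1, 0]], [a_n, a_{n−1}]ᵀ = Q·[a_{n−1}, a_{n−2}]ᵀ, so [a_7, a_6]ᵀ = Q⁶·[a_1, a_0]ᵀ.
Q⁶ = [[43, 42], [21, 22]], giving [a_7, a_6]ᵀ = [[1], [−1]].

1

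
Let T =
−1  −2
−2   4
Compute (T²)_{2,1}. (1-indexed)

−6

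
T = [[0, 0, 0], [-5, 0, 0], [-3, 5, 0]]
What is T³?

[[0, 0, 0], [0, 0, 0], [0, 0, 0]]

T is strictly triangular, hence nilpotent: T³ = 0, so T³ = 0.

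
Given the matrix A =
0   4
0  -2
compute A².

[[0, -8], [0, 4]]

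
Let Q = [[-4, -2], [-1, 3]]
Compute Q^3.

Q^2 = [[18, 2], [1, 11]]
Q^3 = [[-74, -30], [-15, 31]]

[[-74, -30], [-15, 31]]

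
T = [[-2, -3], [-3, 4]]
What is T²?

[[13, -6], [-6, 25]]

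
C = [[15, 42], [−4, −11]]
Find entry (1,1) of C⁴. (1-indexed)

561

tr C = 4 and det C = 3, so the characteristic polynomial is λ² − (4)λ + (3) with roots 3 and 1.
Eigenvectors give P = [[7, −3], [−2, 1]] with P⁻¹ = [[1, 3], [2, 7]], and C = P·diag(3, 1)·P⁻¹.
Then C⁴ = P·diag(81, 1)·P⁻¹ = [[567, −3], [−162, 1]] · [[1, 3], [2, 7]] = [[561, 1680], [−160, −479]].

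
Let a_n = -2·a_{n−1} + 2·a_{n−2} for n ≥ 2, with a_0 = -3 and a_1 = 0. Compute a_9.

With companion matrix M = [[-2, 2], [1, 0]], [a_n, a_{n−1}]ᵀ = M·[a_{n−1}, a_{n−2}]ᵀ, so [a_9, a_8]ᵀ = M⁸·[a_1, a_0]ᵀ.
M⁸ = [[2448, -1792], [-896, 656]], giving [a_9, a_8]ᵀ = [[5376], [-1968]].

5376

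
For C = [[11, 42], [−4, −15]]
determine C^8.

tr C = −4 and det C = 3, so the characteristic polynomial is λ² − (−4)λ + (3) with roots −1 and −3.
Eigenvectors give P = [[7, 3], [−2, −1]] with P⁻¹ = [[1, 3], [−2, −7]], and C = P·diag(−1, −3)·P⁻¹.
Then C^8 = P·diag(1, 6561)·P⁻¹ = [[7, 19683], [−2, −6561]] · [[1, 3], [−2, −7]] = [[−39359, −137760], [13120, 45921]].

[[−39359, −137760], [13120, 45921]]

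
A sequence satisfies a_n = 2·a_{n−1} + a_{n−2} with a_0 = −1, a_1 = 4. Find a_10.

With companion matrix M = [[2, 1], [1, 0]], [a_n, a_{n−1}]ᵀ = M·[a_{n−1}, a_{n−2}]ᵀ, so [a_10, a_9]ᵀ = M⁹·[a_1, a_0]ᵀ.
M⁹ = [[2378, 985], [985, 408]], giving [a_10, a_9]ᵀ = [[8527], [3532]].

8527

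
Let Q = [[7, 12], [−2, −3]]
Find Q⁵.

[[727, 1452], [−242, −483]]

tr Q = 4 and det Q = 3, so the characteristic polynomial is λ² − (4)λ + (3) with roots 1 and 3.
Eigenvectors give P = [[−2, −3], [1, 1]] with P⁻¹ = [[1, 3], [−1, −2]], and Q = P·diag(1, 3)·P⁻¹.
Then Q⁵ = P·diag(1, 243)·P⁻¹ = [[−2, −729], [1, 243]] · [[1, 3], [−1, −2]] = [[727, 1452], [−242, −483]].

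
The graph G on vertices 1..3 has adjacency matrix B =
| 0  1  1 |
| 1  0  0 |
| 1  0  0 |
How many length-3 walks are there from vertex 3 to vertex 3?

0

The number of length-3 walks from vertex 3 to vertex 3 is entry (3,3) of B³, where B is the adjacency matrix.
B² = [[2, 0, 0], [0, 1, 1], [0, 1, 1]]
B³ = [[0, 2, 2], [2, 0, 0], [2, 0, 0]]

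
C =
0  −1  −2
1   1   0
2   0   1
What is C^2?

[[−5, −1, −2], [1, 0, −2], [2, −2, −3]]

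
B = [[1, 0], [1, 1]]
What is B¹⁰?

[[1, 0], [10, 1]]

B = I + N where N = [[0, 0], [1, 0]] is strictly lower-triangular, so N² = 0.
(I + N)¹⁰ = I + 10·N = [[1, 0], [10, 1]].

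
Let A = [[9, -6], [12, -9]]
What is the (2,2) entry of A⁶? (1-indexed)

tr A = 0 and det A = -9, so the characteristic polynomial is λ² − (0)λ + (-9) with roots 3 and -3.
Eigenvectors give P = [[1, -1], [1, -2]] with P⁻¹ = [[2, -1], [1, -1]], and A = P·diag(3, -3)·P⁻¹.
Then A⁶ = P·diag(729, 729)·P⁻¹ = [[729, -729], [729, -1458]] · [[2, -1], [1, -1]] = [[729, 0], [0, 729]].

729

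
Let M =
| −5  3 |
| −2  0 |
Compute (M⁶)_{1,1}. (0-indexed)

−1266

tr M = −5 and det M = 6, so the characteristic polynomial is λ² − (−5)λ + (6) with roots −3 and −2.
Eigenvectors give P = [[−3, −1], [−2, −1]] with P⁻¹ = [[−1, 1], [2, −3]], and M = P·diag(−3, −2)·P⁻¹.
Then M⁶ = P·diag(729, 64)·P⁻¹ = [[−2187, −64], [−1458, −64]] · [[−1, 1], [2, −3]] = [[2059, −1995], [1330, −1266]].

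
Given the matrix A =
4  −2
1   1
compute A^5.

[[454, −422], [211, −179]]

tr A = 5 and det A = 6, so the characteristic polynomial is λ² − (5)λ + (6) with roots 3 and 2.
Eigenvectors give P = [[2, −1], [1, −1]] with P⁻¹ = [[1, −1], [1, −2]], and A = P·diag(3, 2)·P⁻¹.
Then A^5 = P·diag(243, 32)·P⁻¹ = [[486, −32], [243, −32]] · [[1, −1], [1, −2]] = [[454, −422], [211, −179]].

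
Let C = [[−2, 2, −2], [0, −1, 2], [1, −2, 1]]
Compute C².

[[2, −2, 6], [2, −3, 0], [−1, 2, −5]]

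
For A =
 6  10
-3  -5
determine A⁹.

A² = A (a projection; rank 1, trace 1), so A⁹ = A.

[[6, 10], [-3, -5]]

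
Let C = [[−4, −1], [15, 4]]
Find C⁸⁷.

C² = I (check: tr C = 0 and det C = −1), so C⁸⁷ = C since 87 is odd.

[[−4, −1], [15, 4]]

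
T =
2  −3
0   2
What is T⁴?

[[16, −96], [0, 16]]

T² = [[4, −12], [0, 4]]
T³ = [[8, −36], [0, 8]]
T⁴ = [[16, −96], [0, 16]]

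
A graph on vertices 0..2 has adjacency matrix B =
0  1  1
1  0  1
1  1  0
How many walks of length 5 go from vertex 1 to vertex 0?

11

The number of length-5 walks from vertex 1 to vertex 0 is entry (1,0) of B⁵, where B is the adjacency matrix.
B² = [[2, 1, 1], [1, 2, 1], [1, 1, 2]]
B³ = [[2, 3, 3], [3, 2, 3], [3, 3, 2]]
B⁴ = [[6, 5, 5], [5, 6, 5], [5, 5, 6]]
B⁵ = [[10, 11, 11], [11, 10, 11], [11, 11, 10]]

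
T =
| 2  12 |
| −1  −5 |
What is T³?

[[20, 84], [−7, −29]]

tr T = −3 and det T = 2, so the characteristic polynomial is λ² − (−3)λ + (2) with roots −1 and −2.
Eigenvectors give P = [[4, −3], [−1, 1]] with P⁻¹ = [[1, 3], [1, 4]], and T = P·diag(−1, −2)·P⁻¹.
Then T³ = P·diag(−1, −8)·P⁻¹ = [[−4, 24], [1, −8]] · [[1, 3], [1, 4]] = [[20, 84], [−7, −29]].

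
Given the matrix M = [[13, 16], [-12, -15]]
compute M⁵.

[[733, 976], [-732, -975]]

tr M = -2 and det M = -3, so the characteristic polynomial is λ² − (-2)λ + (-3) with roots -3 and 1.
Eigenvectors give P = [[-1, 4], [1, -3]] with P⁻¹ = [[3, 4], [1, 1]], and M = P·diag(-3, 1)·P⁻¹.
Then M⁵ = P·diag(-243, 1)·P⁻¹ = [[243, 4], [-243, -3]] · [[3, 4], [1, 1]] = [[733, 976], [-732, -975]].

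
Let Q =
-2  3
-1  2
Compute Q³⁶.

[[1, 0], [0, 1]]

Q² = I (check: tr Q = 0 and det Q = -1), so Q³⁶ = I since 36 is even.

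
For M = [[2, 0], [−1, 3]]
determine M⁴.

tr M = 5 and det M = 6, so the characteristic polynomial is λ² − (5)λ + (6) with roots 2 and 3.
Eigenvectors give P = [[1, 0], [1, −1]] with P⁻¹ = [[1, 0], [1, −1]], and M = P·diag(2, 3)·P⁻¹.
Then M⁴ = P·diag(16, 81)·P⁻¹ = [[16, 0], [16, −81]] · [[1, 0], [1, −1]] = [[16, 0], [−65, 81]].

[[16, 0], [−65, 81]]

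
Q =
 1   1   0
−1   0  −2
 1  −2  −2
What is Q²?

[[0, 1, −2], [−3, 3, 4], [1, 5, 8]]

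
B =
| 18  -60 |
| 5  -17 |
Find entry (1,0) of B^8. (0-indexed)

6305

tr B = 1 and det B = -6, so the characteristic polynomial is λ² − (1)λ + (-6) with roots -2 and 3.
Eigenvectors give P = [[3, 4], [1, 1]] with P⁻¹ = [[-1, 4], [1, -3]], and B = P·diag(-2, 3)·P⁻¹.
Then B^8 = P·diag(256, 6561)·P⁻¹ = [[768, 26244], [256, 6561]] · [[-1, 4], [1, -3]] = [[25476, -75660], [6305, -18659]].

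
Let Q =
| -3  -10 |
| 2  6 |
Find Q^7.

[[-507, -1270], [254, 636]]

tr Q = 3 and det Q = 2, so the characteristic polynomial is λ² − (3)λ + (2) with roots 2 and 1.
Eigenvectors give P = [[2, -5], [-1, 2]] with P⁻¹ = [[-2, -5], [-1, -2]], and Q = P·diag(2, 1)·P⁻¹.
Then Q^7 = P·diag(128, 1)·P⁻¹ = [[256, -5], [-128, 2]] · [[-2, -5], [-1, -2]] = [[-507, -1270], [254, 636]].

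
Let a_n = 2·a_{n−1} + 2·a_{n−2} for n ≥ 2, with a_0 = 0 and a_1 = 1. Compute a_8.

With companion matrix C = [[2, 2], [1, 0]], [a_n, a_{n−1}]ᵀ = C·[a_{n−1}, a_{n−2}]ᵀ, so [a_8, a_7]ᵀ = C⁷·[a_1, a_0]ᵀ.
C⁷ = [[896, 656], [328, 240]], giving [a_8, a_7]ᵀ = [[896], [328]].

896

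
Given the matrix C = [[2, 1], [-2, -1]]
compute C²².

C² = C (a projection; rank 1, trace 1), so C²² = C.

[[2, 1], [-2, -1]]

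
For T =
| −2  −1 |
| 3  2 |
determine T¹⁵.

T² = I (check: tr T = 0 and det T = −1), so T¹⁵ = T since 15 is odd.

[[−2, −1], [3, 2]]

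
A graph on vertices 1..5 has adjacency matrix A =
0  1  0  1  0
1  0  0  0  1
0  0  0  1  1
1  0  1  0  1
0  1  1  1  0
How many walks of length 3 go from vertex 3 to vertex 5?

The number of length-3 walks from vertex 3 to vertex 5 is entry (3,5) of A³, where A is the adjacency matrix.
A² = [[2, 0, 1, 0, 2], [0, 2, 1, 2, 0], [1, 1, 2, 1, 1], [0, 2, 1, 3, 1], [2, 0, 1, 1, 3]]
A³ = [[0, 4, 2, 5, 1], [4, 0, 2, 1, 5], [2, 2, 2, 4, 4], [5, 1, 4, 2, 6], [1, 5, 4, 6, 2]]

4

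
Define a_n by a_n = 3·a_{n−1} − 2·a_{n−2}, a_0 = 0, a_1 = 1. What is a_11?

2047

With companion matrix B = [[3, −2], [1, 0]], [a_n, a_{n−1}]ᵀ = B·[a_{n−1}, a_{n−2}]ᵀ, so [a_11, a_10]ᵀ = B^10·[a_1, a_0]ᵀ.
B^10 = [[2047, −2046], [1023, −1022]], giving [a_11, a_10]ᵀ = [[2047], [1023]].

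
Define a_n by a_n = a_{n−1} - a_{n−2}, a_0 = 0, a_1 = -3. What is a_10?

With companion matrix C = [[1, -1], [1, 0]], [a_n, a_{n−1}]ᵀ = C·[a_{n−1}, a_{n−2}]ᵀ, so [a_10, a_9]ᵀ = C⁹·[a_1, a_0]ᵀ.
C⁹ = [[-1, 0], [0, -1]], giving [a_10, a_9]ᵀ = [[3], [0]].

3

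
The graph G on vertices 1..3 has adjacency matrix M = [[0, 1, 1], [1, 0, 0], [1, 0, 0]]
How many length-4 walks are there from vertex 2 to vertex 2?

2

The number of length-4 walks from vertex 2 to vertex 2 is entry (2,2) of M⁴, where M is the adjacency matrix.
M² = [[2, 0, 0], [0, 1, 1], [0, 1, 1]]
M³ = [[0, 2, 2], [2, 0, 0], [2, 0, 0]]
M⁴ = [[4, 0, 0], [0, 2, 2], [0, 2, 2]]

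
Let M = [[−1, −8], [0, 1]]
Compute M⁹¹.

M² = I (check: tr M = 0 and det M = −1), so M⁹¹ = M since 91 is odd.

[[−1, −8], [0, 1]]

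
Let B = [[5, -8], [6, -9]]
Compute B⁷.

[[6557, -8744], [6558, -8745]]

tr B = -4 and det B = 3, so the characteristic polynomial is λ² − (-4)λ + (3) with roots -1 and -3.
Eigenvectors give P = [[-4, -1], [-3, -1]] with P⁻¹ = [[-1, 1], [3, -4]], and B = P·diag(-1, -3)·P⁻¹.
Then B⁷ = P·diag(-1, -2187)·P⁻¹ = [[4, 2187], [3, 2187]] · [[-1, 1], [3, -4]] = [[6557, -8744], [6558, -8745]].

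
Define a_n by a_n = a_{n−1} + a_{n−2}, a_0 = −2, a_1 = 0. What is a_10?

−68

With companion matrix M = [[1, 1], [1, 0]], [a_n, a_{n−1}]ᵀ = M·[a_{n−1}, a_{n−2}]ᵀ, so [a_10, a_9]ᵀ = M⁹·[a_1, a_0]ᵀ.
M⁹ = [[55, 34], [34, 21]], giving [a_10, a_9]ᵀ = [[−68], [−42]].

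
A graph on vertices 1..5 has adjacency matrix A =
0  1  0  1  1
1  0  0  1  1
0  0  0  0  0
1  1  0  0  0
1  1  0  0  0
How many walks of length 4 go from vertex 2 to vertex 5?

The number of length-4 walks from vertex 2 to vertex 5 is entry (2,5) of A⁴, where A is the adjacency matrix.
A² = [[3, 2, 0, 1, 1], [2, 3, 0, 1, 1], [0, 0, 0, 0, 0], [1, 1, 0, 2, 2], [1, 1, 0, 2, 2]]
A³ = [[4, 5, 0, 5, 5], [5, 4, 0, 5, 5], [0, 0, 0, 0, 0], [5, 5, 0, 2, 2], [5, 5, 0, 2, 2]]
A⁴ = [[15, 14, 0, 9, 9], [14, 15, 0, 9, 9], [0, 0, 0, 0, 0], [9, 9, 0, 10, 10], [9, 9, 0, 10, 10]]

9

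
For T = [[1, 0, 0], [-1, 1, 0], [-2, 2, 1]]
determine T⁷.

[[1, 0, 0], [-7, 1, 0], [-56, 14, 1]]

T = I + N where N = [[0, 0, 0], [-1, 0, 0], [-2, 2, 0]] is strictly lower-triangular, so N³ = 0.
(I + N)⁷ = I + 7·N + 21·N² = [[1, 0, 0], [-7, 1, 0], [-56, 14, 1]].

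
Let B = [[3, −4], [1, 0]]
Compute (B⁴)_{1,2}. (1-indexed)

B² = [[5, −12], [3, −4]]
B³ = [[3, −20], [5, −12]]
B⁴ = [[−11, −12], [3, −20]]

−12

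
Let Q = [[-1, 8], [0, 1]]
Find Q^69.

[[-1, 8], [0, 1]]

Q² = I (check: tr Q = 0 and det Q = -1), so Q^69 = Q since 69 is odd.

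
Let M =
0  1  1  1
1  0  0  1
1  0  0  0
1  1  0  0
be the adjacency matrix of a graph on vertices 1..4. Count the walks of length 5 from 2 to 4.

13

The number of length-5 walks from vertex 2 to vertex 4 is entry (2,4) of M⁵, where M is the adjacency matrix.
M² = [[3, 1, 0, 1], [1, 2, 1, 1], [0, 1, 1, 1], [1, 1, 1, 2]]
M³ = [[2, 4, 3, 4], [4, 2, 1, 3], [3, 1, 0, 1], [4, 3, 1, 2]]
M⁴ = [[11, 6, 2, 6], [6, 7, 4, 6], [2, 4, 3, 4], [6, 6, 4, 7]]
M⁵ = [[14, 17, 11, 17], [17, 12, 6, 13], [11, 6, 2, 6], [17, 13, 6, 12]]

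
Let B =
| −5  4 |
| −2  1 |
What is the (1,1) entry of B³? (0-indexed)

25

tr B = −4 and det B = 3, so the characteristic polynomial is λ² − (−4)λ + (3) with roots −1 and −3.
Eigenvectors give P = [[1, 2], [1, 1]] with P⁻¹ = [[−1, 2], [1, −1]], and B = P·diag(−1, −3)·P⁻¹.
Then B³ = P·diag(−1, −27)·P⁻¹ = [[−1, −54], [−1, −27]] · [[−1, 2], [1, −1]] = [[−53, 52], [−26, 25]].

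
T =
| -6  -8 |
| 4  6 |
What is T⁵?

tr T = 0 and det T = -4, so the characteristic polynomial is λ² − (0)λ + (-4) with roots -2 and 2.
Eigenvectors give P = [[-2, -1], [1, 1]] with P⁻¹ = [[-1, -1], [1, 2]], and T = P·diag(-2, 2)·P⁻¹.
Then T⁵ = P·diag(-32, 32)·P⁻¹ = [[64, -32], [-32, 32]] · [[-1, -1], [1, 2]] = [[-96, -128], [64, 96]].

[[-96, -128], [64, 96]]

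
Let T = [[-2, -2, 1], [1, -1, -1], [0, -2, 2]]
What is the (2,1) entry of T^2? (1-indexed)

-3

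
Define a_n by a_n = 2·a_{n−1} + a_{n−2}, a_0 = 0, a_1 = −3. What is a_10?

−7134

With companion matrix A = [[2, 1], [1, 0]], [a_n, a_{n−1}]ᵀ = A·[a_{n−1}, a_{n−2}]ᵀ, so [a_10, a_9]ᵀ = A⁹·[a_1, a_0]ᵀ.
A⁹ = [[2378, 985], [985, 408]], giving [a_10, a_9]ᵀ = [[−7134], [−2955]].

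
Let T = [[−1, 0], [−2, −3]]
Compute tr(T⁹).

tr T = −4 and det T = 3, so the characteristic polynomial is λ² − (−4)λ + (3) with roots −1 and −3.
Eigenvectors give P = [[−1, 0], [1, 1]] with P⁻¹ = [[−1, 0], [1, 1]], and T = P·diag(−1, −3)·P⁻¹.
Then T⁹ = P·diag(−1, −19683)·P⁻¹ = [[1, 0], [−1, −19683]] · [[−1, 0], [1, 1]] = [[−1, 0], [−19682, −19683]].

−19684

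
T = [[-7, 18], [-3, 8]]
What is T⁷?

tr T = 1 and det T = -2, so the characteristic polynomial is λ² − (1)λ + (-2) with roots -1 and 2.
Eigenvectors give P = [[3, 2], [1, 1]] with P⁻¹ = [[1, -2], [-1, 3]], and T = P·diag(-1, 2)·P⁻¹.
Then T⁷ = P·diag(-1, 128)·P⁻¹ = [[-3, 256], [-1, 128]] · [[1, -2], [-1, 3]] = [[-259, 774], [-129, 386]].

[[-259, 774], [-129, 386]]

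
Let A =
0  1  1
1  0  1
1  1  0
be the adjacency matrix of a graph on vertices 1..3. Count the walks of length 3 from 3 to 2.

The number of length-3 walks from vertex 3 to vertex 2 is entry (3,2) of A³, where A is the adjacency matrix.
A² = [[2, 1, 1], [1, 2, 1], [1, 1, 2]]
A³ = [[2, 3, 3], [3, 2, 3], [3, 3, 2]]

3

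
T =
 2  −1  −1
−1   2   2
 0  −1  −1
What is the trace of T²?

7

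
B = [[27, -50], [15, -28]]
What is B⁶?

tr B = -1 and det B = -6, so the characteristic polynomial is λ² − (-1)λ + (-6) with roots -3 and 2.
Eigenvectors give P = [[5, -2], [3, -1]] with P⁻¹ = [[-1, 2], [-3, 5]], and B = P·diag(-3, 2)·P⁻¹.
Then B⁶ = P·diag(729, 64)·P⁻¹ = [[3645, -128], [2187, -64]] · [[-1, 2], [-3, 5]] = [[-3261, 6650], [-1995, 4054]].

[[-3261, 6650], [-1995, 4054]]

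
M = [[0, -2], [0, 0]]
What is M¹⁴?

[[0, 0], [0, 0]]

M is strictly triangular, hence nilpotent: M² = 0, so M¹⁴ = 0.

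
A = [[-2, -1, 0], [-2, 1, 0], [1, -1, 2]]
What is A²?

[[6, 1, 0], [2, 3, 0], [2, -4, 4]]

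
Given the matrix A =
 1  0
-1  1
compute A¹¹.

[[1, 0], [-11, 1]]

A = I + N where N = [[0, 0], [-1, 0]] is strictly lower-triangular, so N² = 0.
(I + N)¹¹ = I + 11·N = [[1, 0], [-11, 1]].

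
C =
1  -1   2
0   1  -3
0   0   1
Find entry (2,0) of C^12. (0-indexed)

C = I + N where N = [[0, -1, 2], [0, 0, -3], [0, 0, 0]] is strictly upper-triangular, so N^3 = 0.
(I + N)^12 = I + 12·N + 66·N^2 = [[1, -12, 222], [0, 1, -36], [0, 0, 1]].

0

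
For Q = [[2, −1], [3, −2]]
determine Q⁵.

Q² = I (check: tr Q = 0 and det Q = −1), so Q⁵ = Q since 5 is odd.

[[2, −1], [3, −2]]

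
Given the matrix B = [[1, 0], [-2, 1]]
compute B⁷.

B = I + N where N = [[0, 0], [-2, 0]] is strictly lower-triangular, so N² = 0.
(I + N)⁷ = I + 7·N = [[1, 0], [-14, 1]].

[[1, 0], [-14, 1]]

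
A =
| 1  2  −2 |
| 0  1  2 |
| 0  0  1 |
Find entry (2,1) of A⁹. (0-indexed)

0

A = I + N where N = [[0, 2, −2], [0, 0, 2], [0, 0, 0]] is strictly upper-triangular, so N³ = 0.
(I + N)⁹ = I + 9·N + 36·N² = [[1, 18, 126], [0, 1, 18], [0, 0, 1]].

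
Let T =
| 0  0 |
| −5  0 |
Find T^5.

T is strictly triangular, hence nilpotent: T^2 = 0, so T^5 = 0.

[[0, 0], [0, 0]]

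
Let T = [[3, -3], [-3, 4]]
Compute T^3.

T^2 = [[18, -21], [-21, 25]]
T^3 = [[117, -138], [-138, 163]]

[[117, -138], [-138, 163]]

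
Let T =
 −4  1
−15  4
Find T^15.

T² = I (check: tr T = 0 and det T = −1), so T^15 = T since 15 is odd.

[[−4, 1], [−15, 4]]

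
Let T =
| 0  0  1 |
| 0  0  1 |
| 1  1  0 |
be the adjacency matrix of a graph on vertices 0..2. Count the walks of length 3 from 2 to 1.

2

The number of length-3 walks from vertex 2 to vertex 1 is entry (2,1) of T³, where T is the adjacency matrix.
T² = [[1, 1, 0], [1, 1, 0], [0, 0, 2]]
T³ = [[0, 0, 2], [0, 0, 2], [2, 2, 0]]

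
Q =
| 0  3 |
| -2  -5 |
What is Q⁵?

tr Q = -5 and det Q = 6, so the characteristic polynomial is λ² − (-5)λ + (6) with roots -3 and -2.
Eigenvectors give P = [[-1, 3], [1, -2]] with P⁻¹ = [[2, 3], [1, 1]], and Q = P·diag(-3, -2)·P⁻¹.
Then Q⁵ = P·diag(-243, -32)·P⁻¹ = [[243, -96], [-243, 64]] · [[2, 3], [1, 1]] = [[390, 633], [-422, -665]].

[[390, 633], [-422, -665]]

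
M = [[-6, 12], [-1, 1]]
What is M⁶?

[[2724, -7980], [665, -1931]]

tr M = -5 and det M = 6, so the characteristic polynomial is λ² − (-5)λ + (6) with roots -3 and -2.
Eigenvectors give P = [[4, -3], [1, -1]] with P⁻¹ = [[1, -3], [1, -4]], and M = P·diag(-3, -2)·P⁻¹.
Then M⁶ = P·diag(729, 64)·P⁻¹ = [[2916, -192], [729, -64]] · [[1, -3], [1, -4]] = [[2724, -7980], [665, -1931]].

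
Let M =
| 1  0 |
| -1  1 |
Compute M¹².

[[1, 0], [-12, 1]]

M = I + N where N = [[0, 0], [-1, 0]] is strictly lower-triangular, so N² = 0.
(I + N)¹² = I + 12·N = [[1, 0], [-12, 1]].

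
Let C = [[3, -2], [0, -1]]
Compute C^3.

C^2 = [[9, -4], [0, 1]]
C^3 = [[27, -14], [0, -1]]

[[27, -14], [0, -1]]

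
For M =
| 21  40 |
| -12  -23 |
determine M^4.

tr M = -2 and det M = -3, so the characteristic polynomial is λ² − (-2)λ + (-3) with roots 1 and -3.
Eigenvectors give P = [[-2, -5], [1, 3]] with P⁻¹ = [[-3, -5], [1, 2]], and M = P·diag(1, -3)·P⁻¹.
Then M^4 = P·diag(1, 81)·P⁻¹ = [[-2, -405], [1, 243]] · [[-3, -5], [1, 2]] = [[-399, -800], [240, 481]].

[[-399, -800], [240, 481]]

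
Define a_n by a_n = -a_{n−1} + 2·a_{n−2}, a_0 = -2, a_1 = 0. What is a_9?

With companion matrix M = [[-1, 2], [1, 0]], [a_n, a_{n−1}]ᵀ = M·[a_{n−1}, a_{n−2}]ᵀ, so [a_9, a_8]ᵀ = M⁸·[a_1, a_0]ᵀ.
M⁸ = [[171, -170], [-85, 86]], giving [a_9, a_8]ᵀ = [[340], [-172]].

340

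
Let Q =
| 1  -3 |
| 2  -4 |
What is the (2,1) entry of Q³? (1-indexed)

tr Q = -3 and det Q = 2, so the characteristic polynomial is λ² − (-3)λ + (2) with roots -1 and -2.
Eigenvectors give P = [[3, 1], [2, 1]] with P⁻¹ = [[1, -1], [-2, 3]], and Q = P·diag(-1, -2)·P⁻¹.
Then Q³ = P·diag(-1, -8)·P⁻¹ = [[-3, -8], [-2, -8]] · [[1, -1], [-2, 3]] = [[13, -21], [14, -22]].

14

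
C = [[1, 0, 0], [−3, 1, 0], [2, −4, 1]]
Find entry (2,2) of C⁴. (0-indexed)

1

C = I + N where N = [[0, 0, 0], [−3, 0, 0], [2, −4, 0]] is strictly lower-triangular, so N³ = 0.
(I + N)⁴ = I + 4·N + 6·N² = [[1, 0, 0], [−12, 1, 0], [80, −16, 1]].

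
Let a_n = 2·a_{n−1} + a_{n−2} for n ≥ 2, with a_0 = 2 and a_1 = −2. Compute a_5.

With companion matrix A = [[2, 1], [1, 0]], [a_n, a_{n−1}]ᵀ = A·[a_{n−1}, a_{n−2}]ᵀ, so [a_5, a_4]ᵀ = A⁴·[a_1, a_0]ᵀ.
A⁴ = [[29, 12], [12, 5]], giving [a_5, a_4]ᵀ = [[−34], [−14]].

−34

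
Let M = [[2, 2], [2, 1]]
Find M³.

[[28, 22], [22, 17]]

M² = [[8, 6], [6, 5]]
M³ = [[28, 22], [22, 17]]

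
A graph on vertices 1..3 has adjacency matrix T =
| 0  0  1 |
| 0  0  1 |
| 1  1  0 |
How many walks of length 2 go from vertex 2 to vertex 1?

The number of length-2 walks from vertex 2 to vertex 1 is entry (2,1) of T^2, where T is the adjacency matrix.
T^2 = [[1, 1, 0], [1, 1, 0], [0, 0, 2]]

1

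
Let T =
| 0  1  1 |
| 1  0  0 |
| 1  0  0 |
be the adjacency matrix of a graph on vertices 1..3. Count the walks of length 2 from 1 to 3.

The number of length-2 walks from vertex 1 to vertex 3 is entry (1,3) of T², where T is the adjacency matrix.
T² = [[2, 0, 0], [0, 1, 1], [0, 1, 1]]

0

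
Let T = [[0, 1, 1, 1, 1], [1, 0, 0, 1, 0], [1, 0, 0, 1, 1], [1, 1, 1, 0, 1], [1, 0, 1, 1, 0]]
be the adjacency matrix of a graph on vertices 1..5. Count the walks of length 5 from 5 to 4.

The number of length-5 walks from vertex 5 to vertex 4 is entry (5,4) of T⁵, where T is the adjacency matrix.
T² = [[4, 1, 2, 3, 2], [1, 2, 2, 1, 2], [2, 2, 3, 2, 2], [3, 1, 2, 4, 2], [2, 2, 2, 2, 3]]
T³ = [[8, 7, 9, 9, 9], [7, 2, 4, 7, 4], [9, 4, 6, 9, 7], [9, 7, 9, 8, 9], [9, 4, 7, 9, 6]]
T⁴ = [[34, 17, 26, 33, 26], [17, 14, 18, 17, 18], [26, 18, 25, 26, 24], [33, 17, 26, 34, 26], [26, 18, 24, 26, 25]]
T⁵ = [[102, 67, 93, 103, 93], [67, 34, 52, 67, 52], [93, 52, 76, 93, 77], [103, 67, 93, 102, 93], [93, 52, 77, 93, 76]]

93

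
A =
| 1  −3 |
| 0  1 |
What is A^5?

[[1, −15], [0, 1]]

A = I + N where N = [[0, −3], [0, 0]] is strictly upper-triangular, so N^2 = 0.
(I + N)^5 = I + 5·N = [[1, −15], [0, 1]].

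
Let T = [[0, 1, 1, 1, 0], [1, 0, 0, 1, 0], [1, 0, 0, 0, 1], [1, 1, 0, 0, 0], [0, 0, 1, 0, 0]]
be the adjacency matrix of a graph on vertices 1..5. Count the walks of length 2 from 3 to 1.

0

The number of length-2 walks from vertex 3 to vertex 1 is entry (3,1) of T², where T is the adjacency matrix.
T² = [[3, 1, 0, 1, 1], [1, 2, 1, 1, 0], [0, 1, 2, 1, 0], [1, 1, 1, 2, 0], [1, 0, 0, 0, 1]]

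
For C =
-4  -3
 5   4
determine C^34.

[[1, 0], [0, 1]]

C² = I (check: tr C = 0 and det C = -1), so C^34 = I since 34 is even.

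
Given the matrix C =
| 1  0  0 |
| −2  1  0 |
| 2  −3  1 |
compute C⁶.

[[1, 0, 0], [−12, 1, 0], [102, −18, 1]]

C = I + N where N = [[0, 0, 0], [−2, 0, 0], [2, −3, 0]] is strictly lower-triangular, so N³ = 0.
(I + N)⁶ = I + 6·N + 15·N² = [[1, 0, 0], [−12, 1, 0], [102, −18, 1]].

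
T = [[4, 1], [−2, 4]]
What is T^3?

T^2 = [[14, 8], [−16, 14]]
T^3 = [[40, 46], [−92, 40]]

[[40, 46], [−92, 40]]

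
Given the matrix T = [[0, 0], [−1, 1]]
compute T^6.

T² = T (a projection; rank 1, trace 1), so T^6 = T.

[[0, 0], [−1, 1]]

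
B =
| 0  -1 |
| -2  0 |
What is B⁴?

B² = [[2, 0], [0, 2]]
B³ = [[0, -2], [-4, 0]]
B⁴ = [[4, 0], [0, 4]]

[[4, 0], [0, 4]]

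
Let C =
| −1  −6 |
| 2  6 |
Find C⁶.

tr C = 5 and det C = 6, so the characteristic polynomial is λ² − (5)λ + (6) with roots 3 and 2.
Eigenvectors give P = [[−3, −2], [2, 1]] with P⁻¹ = [[1, 2], [−2, −3]], and C = P·diag(3, 2)·P⁻¹.
Then C⁶ = P·diag(729, 64)·P⁻¹ = [[−2187, −128], [1458, 64]] · [[1, 2], [−2, −3]] = [[−1931, −3990], [1330, 2724]].

[[−1931, −3990], [1330, 2724]]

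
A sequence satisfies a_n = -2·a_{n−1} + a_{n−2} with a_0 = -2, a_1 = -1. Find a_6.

With companion matrix A = [[-2, 1], [1, 0]], [a_n, a_{n−1}]ᵀ = A·[a_{n−1}, a_{n−2}]ᵀ, so [a_6, a_5]ᵀ = A⁵·[a_1, a_0]ᵀ.
A⁵ = [[-70, 29], [29, -12]], giving [a_6, a_5]ᵀ = [[12], [-5]].

12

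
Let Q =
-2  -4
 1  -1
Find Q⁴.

[[-36, -36], [9, -27]]

Q² = [[0, 12], [-3, -3]]
Q³ = [[12, -12], [3, 15]]
Q⁴ = [[-36, -36], [9, -27]]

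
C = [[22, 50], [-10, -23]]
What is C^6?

tr C = -1 and det C = -6, so the characteristic polynomial is λ² − (-1)λ + (-6) with roots -3 and 2.
Eigenvectors give P = [[-2, 5], [1, -2]] with P⁻¹ = [[2, 5], [1, 2]], and C = P·diag(-3, 2)·P⁻¹.
Then C^6 = P·diag(729, 64)·P⁻¹ = [[-1458, 320], [729, -128]] · [[2, 5], [1, 2]] = [[-2596, -6650], [1330, 3389]].

[[-2596, -6650], [1330, 3389]]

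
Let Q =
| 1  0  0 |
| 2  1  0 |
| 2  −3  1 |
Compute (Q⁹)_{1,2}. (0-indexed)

0

Q = I + N where N = [[0, 0, 0], [2, 0, 0], [2, −3, 0]] is strictly lower-triangular, so N³ = 0.
(I + N)⁹ = I + 9·N + 36·N² = [[1, 0, 0], [18, 1, 0], [−198, −27, 1]].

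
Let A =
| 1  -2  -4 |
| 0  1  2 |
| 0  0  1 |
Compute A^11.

[[1, -22, -264], [0, 1, 22], [0, 0, 1]]

A = I + N where N = [[0, -2, -4], [0, 0, 2], [0, 0, 0]] is strictly upper-triangular, so N^3 = 0.
(I + N)^11 = I + 11·N + 55·N^2 = [[1, -22, -264], [0, 1, 22], [0, 0, 1]].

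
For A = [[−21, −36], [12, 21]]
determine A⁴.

[[81, 0], [0, 81]]

tr A = 0 and det A = −9, so the characteristic polynomial is λ² − (0)λ + (−9) with roots 3 and −3.
Eigenvectors give P = [[3, 2], [−2, −1]] with P⁻¹ = [[−1, −2], [2, 3]], and A = P·diag(3, −3)·P⁻¹.
Then A⁴ = P·diag(81, 81)·P⁻¹ = [[243, 162], [−162, −81]] · [[−1, −2], [2, 3]] = [[81, 0], [0, 81]].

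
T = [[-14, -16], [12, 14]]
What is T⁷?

tr T = 0 and det T = -4, so the characteristic polynomial is λ² − (0)λ + (-4) with roots 2 and -2.
Eigenvectors give P = [[1, -4], [-1, 3]] with P⁻¹ = [[-3, -4], [-1, -1]], and T = P·diag(2, -2)·P⁻¹.
Then T⁷ = P·diag(128, -128)·P⁻¹ = [[128, 512], [-128, -384]] · [[-3, -4], [-1, -1]] = [[-896, -1024], [768, 896]].

[[-896, -1024], [768, 896]]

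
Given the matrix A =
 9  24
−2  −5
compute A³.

tr A = 4 and det A = 3, so the characteristic polynomial is λ² − (4)λ + (3) with roots 3 and 1.
Eigenvectors give P = [[4, −3], [−1, 1]] with P⁻¹ = [[1, 3], [1, 4]], and A = P·diag(3, 1)·P⁻¹.
Then A³ = P·diag(27, 1)·P⁻¹ = [[108, −3], [−27, 1]] · [[1, 3], [1, 4]] = [[105, 312], [−26, −77]].

[[105, 312], [−26, −77]]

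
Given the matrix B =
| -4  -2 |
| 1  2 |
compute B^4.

[[188, 64], [-32, -4]]

B^2 = [[14, 4], [-2, 2]]
B^3 = [[-52, -20], [10, 8]]
B^4 = [[188, 64], [-32, -4]]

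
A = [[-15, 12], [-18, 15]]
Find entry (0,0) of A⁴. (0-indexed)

81

tr A = 0 and det A = -9, so the characteristic polynomial is λ² − (0)λ + (-9) with roots 3 and -3.
Eigenvectors give P = [[-2, 1], [-3, 1]] with P⁻¹ = [[1, -1], [3, -2]], and A = P·diag(3, -3)·P⁻¹.
Then A⁴ = P·diag(81, 81)·P⁻¹ = [[-162, 81], [-243, 81]] · [[1, -1], [3, -2]] = [[81, 0], [0, 81]].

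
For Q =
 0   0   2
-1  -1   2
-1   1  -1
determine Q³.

Q² = [[-2, 2, -2], [-1, 3, -6], [0, -2, 1]]
Q³ = [[0, -4, 2], [3, -9, 10], [1, 3, -5]]

[[0, -4, 2], [3, -9, 10], [1, 3, -5]]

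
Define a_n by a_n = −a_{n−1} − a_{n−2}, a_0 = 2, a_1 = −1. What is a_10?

With companion matrix A = [[−1, −1], [1, 0]], [a_n, a_{n−1}]ᵀ = A·[a_{n−1}, a_{n−2}]ᵀ, so [a_10, a_9]ᵀ = A^9·[a_1, a_0]ᵀ.
A^9 = [[1, 0], [0, 1]], giving [a_10, a_9]ᵀ = [[−1], [2]].

−1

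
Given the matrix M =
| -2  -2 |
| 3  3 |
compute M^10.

[[-2, -2], [3, 3]]

M² = M (a projection; rank 1, trace 1), so M^10 = M.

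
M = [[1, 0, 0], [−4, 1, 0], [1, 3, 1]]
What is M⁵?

[[1, 0, 0], [−20, 1, 0], [−115, 15, 1]]

M = I + N where N = [[0, 0, 0], [−4, 0, 0], [1, 3, 0]] is strictly lower-triangular, so N³ = 0.
(I + N)⁵ = I + 5·N + 10·N² = [[1, 0, 0], [−20, 1, 0], [−115, 15, 1]].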